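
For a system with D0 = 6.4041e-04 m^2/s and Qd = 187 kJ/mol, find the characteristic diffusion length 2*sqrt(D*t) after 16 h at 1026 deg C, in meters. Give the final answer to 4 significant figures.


Step 1: D = D0 * exp(-Qd/(R*T))
T = 1299.15 K
D = 6.4041e-04 * exp(-187e3 / (8.314 * 1299.15)) = 1.93873e-11 m^2/s
Step 2: L = 2*sqrt(D*t)
t = 16 h = 57600 s
L = 2*sqrt(1.93873e-11 * 57600) = 2.113e-03 m


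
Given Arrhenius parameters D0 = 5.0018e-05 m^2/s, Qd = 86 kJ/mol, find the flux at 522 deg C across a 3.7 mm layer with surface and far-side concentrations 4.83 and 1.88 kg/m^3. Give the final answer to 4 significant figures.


Step 1: D = D0 * exp(-Qd/(R*T))
T = 522 + 273.15 = 795.15 K
D = 5.0018e-05 * exp(-86e3 / (8.314 * 795.15)) = 1.12059e-10 m^2/s
Step 2: J = D * (C1 - C2) / dx
J = 1.12059e-10 * (4.83 - 1.88) / 3.7e-03
J = 8.934e-08 kg/(m^2*s)


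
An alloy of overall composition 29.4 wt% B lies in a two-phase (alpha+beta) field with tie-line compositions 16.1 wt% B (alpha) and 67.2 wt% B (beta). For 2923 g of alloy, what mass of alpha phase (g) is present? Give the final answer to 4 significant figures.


f_alpha = (C_beta - C0) / (C_beta - C_alpha)
f_alpha = (67.2 - 29.4) / (67.2 - 16.1) = 0.739726
m_alpha = f_alpha * m_total = 0.739726 * 2923 = 2162 g


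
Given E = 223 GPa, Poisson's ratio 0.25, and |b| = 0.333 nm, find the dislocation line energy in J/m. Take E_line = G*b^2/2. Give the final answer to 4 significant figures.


Step 1: G = E / (2*(1+nu))
G = 223 / (2*(1+0.25)) = 89.2 GPa = 8.92e+10 Pa
Step 2: E_line = G*b^2/2
b = 0.333 nm = 3.33e-10 m
E_line = 0.5 * 8.92e+10 * (3.33e-10)^2 = 4.946e-09 J/m


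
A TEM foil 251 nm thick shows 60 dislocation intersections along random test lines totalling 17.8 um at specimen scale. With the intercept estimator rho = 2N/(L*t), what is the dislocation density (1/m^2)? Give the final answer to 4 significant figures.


rho = 2N / (L * t)
L = 17.8 um = 1.78e-05 m, t = 251 nm = 2.51e-07 m
rho = 2 * 60 / (1.78e-05 * 2.51e-07)
rho = 2.686e+13 1/m^2


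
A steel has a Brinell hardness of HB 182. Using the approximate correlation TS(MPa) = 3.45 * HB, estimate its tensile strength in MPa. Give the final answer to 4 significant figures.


TS (MPa) = 3.45 * HB
TS = 3.45 * 182
TS = 627.9 MPa


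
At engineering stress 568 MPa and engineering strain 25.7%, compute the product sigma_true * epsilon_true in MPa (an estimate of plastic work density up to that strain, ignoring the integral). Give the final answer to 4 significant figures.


sigma_true = sigma_eng * (1 + epsilon_eng)
sigma_true = 568 * (1 + 0.257) = 713.976 MPa
epsilon_true = ln(1 + epsilon_eng)
epsilon_true = ln(1 + 0.257) = 0.228728
sigma_true * epsilon_true = 713.976 * 0.228728 = 163.3 MPa


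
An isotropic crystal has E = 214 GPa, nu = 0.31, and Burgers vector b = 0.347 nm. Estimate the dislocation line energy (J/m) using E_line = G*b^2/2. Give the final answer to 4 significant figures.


Step 1: G = E / (2*(1+nu))
G = 214 / (2*(1+0.31)) = 81.6794 GPa = 8.16794e+10 Pa
Step 2: E_line = G*b^2/2
b = 0.347 nm = 3.47e-10 m
E_line = 0.5 * 8.16794e+10 * (3.47e-10)^2 = 4.917e-09 J/m


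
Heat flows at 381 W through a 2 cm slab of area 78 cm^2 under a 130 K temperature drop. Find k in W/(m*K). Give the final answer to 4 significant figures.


k = Q*L / (A*dT)
L = 0.02 m, A = 7.8e-03 m^2
k = 381 * 0.02 / (7.8e-03 * 130)
k = 7.515 W/(m*K)


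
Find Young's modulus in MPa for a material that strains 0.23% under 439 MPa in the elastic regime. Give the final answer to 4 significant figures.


E = sigma / epsilon
epsilon = 0.23% = 2.3e-03
E = 439 / 2.3e-03
E = 190900 MPa


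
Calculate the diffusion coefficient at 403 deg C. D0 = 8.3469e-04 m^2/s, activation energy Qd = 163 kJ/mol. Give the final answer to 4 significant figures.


D = D0 * exp(-Qd / (R*T))
T = 676.15 K
D = 8.3469e-04 * exp(-163e3 / (8.314 * 676.15))
D = 2.132e-16 m^2/s


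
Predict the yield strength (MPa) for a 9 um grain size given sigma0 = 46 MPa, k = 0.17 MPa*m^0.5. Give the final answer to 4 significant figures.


sigma_y = sigma0 + k / sqrt(d)
d = 9 um = 9e-06 m
sigma_y = 46 + 0.17 / sqrt(9e-06)
sigma_y = 102.7 MPa


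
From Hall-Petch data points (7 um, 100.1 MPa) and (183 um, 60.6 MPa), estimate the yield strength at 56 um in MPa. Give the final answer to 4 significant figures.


sigma_y = sigma0 + k / sqrt(d)
1/sqrt(d1) = 1/sqrt(7e-06) = 377.964;  1/sqrt(d2) = 73.9221
k = (sigma1 - sigma2) / (1/sqrt(d1) - 1/sqrt(d2)) = (100.1 - 60.6) / (377.964 - 73.9221) = 0.129916 MPa*m^0.5
sigma0 = sigma1 - k/sqrt(d1) = 100.1 - 0.129916*377.964 = 50.9963 MPa
sigma_y(d3) = 50.9963 + 0.129916 / sqrt(5.6e-05) = 68.36 MPa


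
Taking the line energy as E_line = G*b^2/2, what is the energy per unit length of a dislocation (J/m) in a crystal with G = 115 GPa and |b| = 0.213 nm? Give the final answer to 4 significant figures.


E = G*b^2/2
b = 0.213 nm = 2.13e-10 m
G = 115 GPa = 1.15e+11 Pa
E = 0.5 * 1.15e+11 * (2.13e-10)^2
E = 2.609e-09 J/m


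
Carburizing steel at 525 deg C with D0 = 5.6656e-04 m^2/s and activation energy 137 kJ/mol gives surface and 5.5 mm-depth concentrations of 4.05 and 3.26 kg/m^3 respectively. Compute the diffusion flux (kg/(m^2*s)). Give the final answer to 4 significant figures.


Step 1: D = D0 * exp(-Qd/(R*T))
T = 525 + 273.15 = 798.15 K
D = 5.6656e-04 * exp(-137e3 / (8.314 * 798.15)) = 6.12359e-13 m^2/s
Step 2: J = D * (C1 - C2) / dx
J = 6.12359e-13 * (4.05 - 3.26) / 5.5e-03
J = 8.796e-11 kg/(m^2*s)


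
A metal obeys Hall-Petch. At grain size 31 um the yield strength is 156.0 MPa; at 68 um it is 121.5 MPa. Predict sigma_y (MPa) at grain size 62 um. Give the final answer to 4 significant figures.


sigma_y = sigma0 + k / sqrt(d)
1/sqrt(d1) = 1/sqrt(3.1e-05) = 179.605;  1/sqrt(d2) = 121.268
k = (sigma1 - sigma2) / (1/sqrt(d1) - 1/sqrt(d2)) = (156.0 - 121.5) / (179.605 - 121.268) = 0.591386 MPa*m^0.5
sigma0 = sigma1 - k/sqrt(d1) = 156.0 - 0.591386*179.605 = 49.7839 MPa
sigma_y(d3) = 49.7839 + 0.591386 / sqrt(6.2e-05) = 124.9 MPa


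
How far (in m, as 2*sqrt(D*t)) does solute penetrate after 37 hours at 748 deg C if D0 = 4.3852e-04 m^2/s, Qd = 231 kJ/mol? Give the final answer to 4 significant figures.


Step 1: D = D0 * exp(-Qd/(R*T))
T = 1021.15 K
D = 4.3852e-04 * exp(-231e3 / (8.314 * 1021.15)) = 6.68768e-16 m^2/s
Step 2: L = 2*sqrt(D*t)
t = 37 h = 133200 s
L = 2*sqrt(6.68768e-16 * 133200) = 1.888e-05 m


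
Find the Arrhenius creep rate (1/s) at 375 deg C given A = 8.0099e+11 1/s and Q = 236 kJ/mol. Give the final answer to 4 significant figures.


rate = A * exp(-Q / (R*T))
T = 375 + 273.15 = 648.15 K
rate = 8.0099e+11 * exp(-236e3 / (8.314 * 648.15))
rate = 7.649e-08 1/s


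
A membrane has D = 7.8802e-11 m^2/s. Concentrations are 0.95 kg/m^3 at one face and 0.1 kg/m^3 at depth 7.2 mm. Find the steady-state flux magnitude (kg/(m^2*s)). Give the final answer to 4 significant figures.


J = -D * (dC/dx) = D * (C1 - C2) / dx
J = 7.8802e-11 * (0.95 - 0.1) / 7.2e-03
J = 9.303e-09 kg/(m^2*s)


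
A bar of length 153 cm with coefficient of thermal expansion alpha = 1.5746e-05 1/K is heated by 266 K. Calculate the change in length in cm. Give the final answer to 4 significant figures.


dL = L0 * alpha * dT
dL = 153 * 1.5746e-05 * 266
dL = 0.6408 cm


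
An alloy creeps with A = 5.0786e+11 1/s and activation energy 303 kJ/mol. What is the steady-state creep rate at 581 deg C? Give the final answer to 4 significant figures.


rate = A * exp(-Q / (R*T))
T = 581 + 273.15 = 854.15 K
rate = 5.0786e+11 * exp(-303e3 / (8.314 * 854.15))
rate = 1.498e-07 1/s


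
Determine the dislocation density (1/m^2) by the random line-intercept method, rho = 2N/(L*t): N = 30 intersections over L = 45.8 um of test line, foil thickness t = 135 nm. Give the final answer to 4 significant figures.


rho = 2N / (L * t)
L = 45.8 um = 4.58e-05 m, t = 135 nm = 1.35e-07 m
rho = 2 * 30 / (4.58e-05 * 1.35e-07)
rho = 9.704e+12 1/m^2


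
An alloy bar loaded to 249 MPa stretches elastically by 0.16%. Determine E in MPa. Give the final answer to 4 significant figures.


E = sigma / epsilon
epsilon = 0.16% = 1.6e-03
E = 249 / 1.6e-03
E = 155600 MPa


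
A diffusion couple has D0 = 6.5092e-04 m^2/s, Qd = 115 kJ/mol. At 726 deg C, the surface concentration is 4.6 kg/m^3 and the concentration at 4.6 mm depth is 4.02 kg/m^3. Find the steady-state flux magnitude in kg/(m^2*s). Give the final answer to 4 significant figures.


Step 1: D = D0 * exp(-Qd/(R*T))
T = 726 + 273.15 = 999.15 K
D = 6.5092e-04 * exp(-115e3 / (8.314 * 999.15)) = 6.32727e-10 m^2/s
Step 2: J = D * (C1 - C2) / dx
J = 6.32727e-10 * (4.6 - 4.02) / 4.6e-03
J = 7.978e-08 kg/(m^2*s)


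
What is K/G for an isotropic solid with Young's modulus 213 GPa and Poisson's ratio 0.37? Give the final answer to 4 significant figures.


G = E / (2*(1+nu))
G = 213 / (2*(1+0.37)) = 77.7372 GPa
K = E / (3*(1-2*nu))
K = 213 / (3*(1-2*0.37)) = 273.077 GPa
K/G = 273.077 / 77.7372 = 3.513


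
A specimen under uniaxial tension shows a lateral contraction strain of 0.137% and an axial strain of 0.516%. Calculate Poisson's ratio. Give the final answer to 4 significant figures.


nu = -epsilon_lat / epsilon_axial
Lateral strain is contraction (negative), so using magnitudes:
nu = 0.137 / 0.516
nu = 0.2655


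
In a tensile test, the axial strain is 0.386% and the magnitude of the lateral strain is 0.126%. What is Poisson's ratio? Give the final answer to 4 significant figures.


nu = -epsilon_lat / epsilon_axial
Lateral strain is contraction (negative), so using magnitudes:
nu = 0.126 / 0.386
nu = 0.3264


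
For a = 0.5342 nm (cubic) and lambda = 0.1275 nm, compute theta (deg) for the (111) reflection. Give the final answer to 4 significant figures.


d = a / sqrt(h^2+k^2+l^2)
d = 0.5342 / sqrt(3) = 0.308421 nm
lambda = 2*d*sin(theta)  =>  sin(theta) = lambda / (2*d)
sin(theta) = 0.1275 / (2 * 0.308421) = 0.206698
theta = 11.93 deg


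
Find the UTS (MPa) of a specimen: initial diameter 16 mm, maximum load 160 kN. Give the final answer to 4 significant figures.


A0 = pi*(d/2)^2 = pi*(16/2)^2 = 201.062 mm^2
UTS = F_max / A0 = 160*1000 / 201.062
UTS = 795.8 MPa


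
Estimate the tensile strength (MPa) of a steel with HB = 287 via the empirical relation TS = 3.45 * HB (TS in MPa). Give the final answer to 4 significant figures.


TS (MPa) = 3.45 * HB
TS = 3.45 * 287
TS = 990.2 MPa


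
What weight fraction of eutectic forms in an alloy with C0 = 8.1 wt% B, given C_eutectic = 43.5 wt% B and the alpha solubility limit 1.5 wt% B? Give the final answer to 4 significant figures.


f_primary = (C_e - C0) / (C_e - C_alpha_max)
f_primary = (43.5 - 8.1) / (43.5 - 1.5)
f_primary = 0.842857
f_eutectic = 1 - 0.842857 = 0.1571


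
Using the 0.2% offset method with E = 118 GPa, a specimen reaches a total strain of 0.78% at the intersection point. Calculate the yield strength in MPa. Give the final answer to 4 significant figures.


Offset strain = 0.002
Elastic strain at yield = total_strain - offset = 7.8e-03 - 0.002 = 5.8e-03
sigma_y = E * elastic_strain = 118000 * 5.8e-03
sigma_y = 684.4 MPa


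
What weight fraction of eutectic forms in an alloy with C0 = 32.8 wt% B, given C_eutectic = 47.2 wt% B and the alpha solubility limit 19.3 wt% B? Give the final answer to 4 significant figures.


f_primary = (C_e - C0) / (C_e - C_alpha_max)
f_primary = (47.2 - 32.8) / (47.2 - 19.3)
f_primary = 0.516129
f_eutectic = 1 - 0.516129 = 0.4839


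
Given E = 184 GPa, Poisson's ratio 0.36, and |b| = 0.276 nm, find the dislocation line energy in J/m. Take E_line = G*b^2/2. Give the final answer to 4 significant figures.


Step 1: G = E / (2*(1+nu))
G = 184 / (2*(1+0.36)) = 67.6471 GPa = 6.76471e+10 Pa
Step 2: E_line = G*b^2/2
b = 0.276 nm = 2.76e-10 m
E_line = 0.5 * 6.76471e+10 * (2.76e-10)^2 = 2.577e-09 J/m


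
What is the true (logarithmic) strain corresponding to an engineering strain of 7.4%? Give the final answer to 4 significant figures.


epsilon_true = ln(1 + epsilon_eng)
epsilon_true = ln(1 + 0.074)
epsilon_true = 0.07139


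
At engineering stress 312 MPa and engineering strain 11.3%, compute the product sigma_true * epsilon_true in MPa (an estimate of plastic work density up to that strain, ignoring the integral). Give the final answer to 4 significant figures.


sigma_true = sigma_eng * (1 + epsilon_eng)
sigma_true = 312 * (1 + 0.113) = 347.256 MPa
epsilon_true = ln(1 + epsilon_eng)
epsilon_true = ln(1 + 0.113) = 0.107059
sigma_true * epsilon_true = 347.256 * 0.107059 = 37.18 MPa


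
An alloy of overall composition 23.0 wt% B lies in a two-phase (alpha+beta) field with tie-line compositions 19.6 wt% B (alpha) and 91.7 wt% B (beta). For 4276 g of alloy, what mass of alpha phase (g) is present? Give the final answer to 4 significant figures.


f_alpha = (C_beta - C0) / (C_beta - C_alpha)
f_alpha = (91.7 - 23.0) / (91.7 - 19.6) = 0.952843
m_alpha = f_alpha * m_total = 0.952843 * 4276 = 4074 g


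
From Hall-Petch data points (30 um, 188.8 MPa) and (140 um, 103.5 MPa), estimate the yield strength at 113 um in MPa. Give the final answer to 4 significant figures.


sigma_y = sigma0 + k / sqrt(d)
1/sqrt(d1) = 1/sqrt(3e-05) = 182.574;  1/sqrt(d2) = 84.5154
k = (sigma1 - sigma2) / (1/sqrt(d1) - 1/sqrt(d2)) = (188.8 - 103.5) / (182.574 - 84.5154) = 0.869887 MPa*m^0.5
sigma0 = sigma1 - k/sqrt(d1) = 188.8 - 0.869887*182.574 = 29.9812 MPa
sigma_y(d3) = 29.9812 + 0.869887 / sqrt(1.13e-04) = 111.8 MPa


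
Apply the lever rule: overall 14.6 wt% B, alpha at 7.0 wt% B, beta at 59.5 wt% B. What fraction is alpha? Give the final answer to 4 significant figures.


f_alpha = (C_beta - C0) / (C_beta - C_alpha)
f_alpha = (59.5 - 14.6) / (59.5 - 7.0)
f_alpha = 0.8552


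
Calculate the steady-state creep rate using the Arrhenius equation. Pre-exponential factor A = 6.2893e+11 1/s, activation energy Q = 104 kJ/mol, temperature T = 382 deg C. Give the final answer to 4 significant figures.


rate = A * exp(-Q / (R*T))
T = 382 + 273.15 = 655.15 K
rate = 6.2893e+11 * exp(-104e3 / (8.314 * 655.15))
rate = 3210 1/s


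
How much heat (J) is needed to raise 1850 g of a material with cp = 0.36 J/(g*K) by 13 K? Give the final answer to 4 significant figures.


Q = m * cp * dT
Q = 1850 * 0.36 * 13
Q = 8658 J


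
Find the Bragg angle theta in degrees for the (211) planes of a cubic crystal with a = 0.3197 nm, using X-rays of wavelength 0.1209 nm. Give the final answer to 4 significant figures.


d = a / sqrt(h^2+k^2+l^2)
d = 0.3197 / sqrt(6) = 0.130517 nm
lambda = 2*d*sin(theta)  =>  sin(theta) = lambda / (2*d)
sin(theta) = 0.1209 / (2 * 0.130517) = 0.463158
theta = 27.59 deg


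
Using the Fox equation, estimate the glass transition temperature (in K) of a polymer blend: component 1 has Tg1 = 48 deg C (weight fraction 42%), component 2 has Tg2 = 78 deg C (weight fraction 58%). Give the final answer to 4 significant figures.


1/Tg = w1/Tg1 + w2/Tg2 (in Kelvin)
Tg1 = 321.15 K, Tg2 = 351.15 K
1/Tg = 0.42/321.15 + 0.58/351.15
Tg = 337.9 K


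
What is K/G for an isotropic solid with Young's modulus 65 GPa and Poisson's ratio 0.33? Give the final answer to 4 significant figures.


G = E / (2*(1+nu))
G = 65 / (2*(1+0.33)) = 24.4361 GPa
K = E / (3*(1-2*nu))
K = 65 / (3*(1-2*0.33)) = 63.7255 GPa
K/G = 63.7255 / 24.4361 = 2.608


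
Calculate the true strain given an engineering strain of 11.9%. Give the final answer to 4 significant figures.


epsilon_true = ln(1 + epsilon_eng)
epsilon_true = ln(1 + 0.119)
epsilon_true = 0.1124


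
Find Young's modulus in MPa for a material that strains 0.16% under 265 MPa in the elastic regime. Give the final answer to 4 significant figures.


E = sigma / epsilon
epsilon = 0.16% = 1.6e-03
E = 265 / 1.6e-03
E = 165600 MPa


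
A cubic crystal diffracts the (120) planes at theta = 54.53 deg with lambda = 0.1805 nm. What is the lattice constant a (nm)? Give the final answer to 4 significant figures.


d = lambda / (2*sin(theta))
d = 0.1805 / (2*sin(54.53 deg))
d = 0.110815 nm
a = d * sqrt(h^2+k^2+l^2) = 0.110815 * sqrt(5)
a = 0.2478 nm


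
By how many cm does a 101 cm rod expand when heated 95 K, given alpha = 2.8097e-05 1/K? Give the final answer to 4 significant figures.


dL = L0 * alpha * dT
dL = 101 * 2.8097e-05 * 95
dL = 0.2696 cm


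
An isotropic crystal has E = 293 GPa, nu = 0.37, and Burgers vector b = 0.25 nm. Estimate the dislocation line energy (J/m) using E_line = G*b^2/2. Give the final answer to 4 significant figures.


Step 1: G = E / (2*(1+nu))
G = 293 / (2*(1+0.37)) = 106.934 GPa = 1.06934e+11 Pa
Step 2: E_line = G*b^2/2
b = 0.25 nm = 2.5e-10 m
E_line = 0.5 * 1.06934e+11 * (2.5e-10)^2 = 3.342e-09 J/m


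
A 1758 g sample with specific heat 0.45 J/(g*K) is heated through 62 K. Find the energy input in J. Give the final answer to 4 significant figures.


Q = m * cp * dT
Q = 1758 * 0.45 * 62
Q = 49050 J


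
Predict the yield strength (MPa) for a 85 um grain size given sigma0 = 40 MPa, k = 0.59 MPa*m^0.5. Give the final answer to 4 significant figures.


sigma_y = sigma0 + k / sqrt(d)
d = 85 um = 8.5e-05 m
sigma_y = 40 + 0.59 / sqrt(8.5e-05)
sigma_y = 104 MPa


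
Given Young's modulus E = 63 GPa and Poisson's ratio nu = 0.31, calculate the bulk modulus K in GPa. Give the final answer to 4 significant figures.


K = E / (3*(1-2*nu))
K = 63 / (3*(1-2*0.31))
K = 55.26 GPa


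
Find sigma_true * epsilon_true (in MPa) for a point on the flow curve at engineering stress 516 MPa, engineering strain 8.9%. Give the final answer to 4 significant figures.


sigma_true = sigma_eng * (1 + epsilon_eng)
sigma_true = 516 * (1 + 0.089) = 561.924 MPa
epsilon_true = ln(1 + epsilon_eng)
epsilon_true = ln(1 + 0.089) = 0.0852598
sigma_true * epsilon_true = 561.924 * 0.0852598 = 47.91 MPa


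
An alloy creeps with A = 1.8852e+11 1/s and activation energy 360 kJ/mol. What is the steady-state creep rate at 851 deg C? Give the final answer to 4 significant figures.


rate = A * exp(-Q / (R*T))
T = 851 + 273.15 = 1124.15 K
rate = 1.8852e+11 * exp(-360e3 / (8.314 * 1124.15))
rate = 3.524e-06 1/s


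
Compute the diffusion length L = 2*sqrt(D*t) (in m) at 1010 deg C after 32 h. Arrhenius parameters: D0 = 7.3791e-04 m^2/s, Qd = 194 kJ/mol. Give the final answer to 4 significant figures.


Step 1: D = D0 * exp(-Qd/(R*T))
T = 1283.15 K
D = 7.3791e-04 * exp(-194e3 / (8.314 * 1283.15)) = 9.33986e-12 m^2/s
Step 2: L = 2*sqrt(D*t)
t = 32 h = 115200 s
L = 2*sqrt(9.33986e-12 * 115200) = 2.075e-03 m


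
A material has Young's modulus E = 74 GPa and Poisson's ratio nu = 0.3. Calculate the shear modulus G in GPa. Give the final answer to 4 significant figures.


G = E / (2*(1+nu))
G = 74 / (2*(1+0.3))
G = 28.46 GPa


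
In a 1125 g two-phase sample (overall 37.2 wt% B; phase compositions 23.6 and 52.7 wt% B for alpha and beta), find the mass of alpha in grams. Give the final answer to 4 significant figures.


f_alpha = (C_beta - C0) / (C_beta - C_alpha)
f_alpha = (52.7 - 37.2) / (52.7 - 23.6) = 0.532646
m_alpha = f_alpha * m_total = 0.532646 * 1125 = 599.2 g


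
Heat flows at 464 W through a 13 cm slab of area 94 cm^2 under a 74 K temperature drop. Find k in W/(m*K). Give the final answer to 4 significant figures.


k = Q*L / (A*dT)
L = 0.13 m, A = 9.4e-03 m^2
k = 464 * 0.13 / (9.4e-03 * 74)
k = 86.72 W/(m*K)


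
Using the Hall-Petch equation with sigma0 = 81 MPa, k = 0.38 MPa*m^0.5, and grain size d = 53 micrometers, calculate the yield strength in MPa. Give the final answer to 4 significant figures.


sigma_y = sigma0 + k / sqrt(d)
d = 53 um = 5.3e-05 m
sigma_y = 81 + 0.38 / sqrt(5.3e-05)
sigma_y = 133.2 MPa


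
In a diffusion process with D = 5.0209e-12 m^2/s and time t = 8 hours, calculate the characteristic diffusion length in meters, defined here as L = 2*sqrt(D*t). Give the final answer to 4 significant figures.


t = 8 hr = 28800 s
Diffusion length = 2*sqrt(D*t)
= 2*sqrt(5.0209e-12 * 28800)
= 7.605e-04 m


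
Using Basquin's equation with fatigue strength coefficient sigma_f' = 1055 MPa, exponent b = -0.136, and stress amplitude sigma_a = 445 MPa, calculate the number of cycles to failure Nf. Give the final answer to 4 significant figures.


sigma_a = sigma_f' * (2*Nf)^b
2*Nf = (sigma_a / sigma_f')^(1/b)
2*Nf = (445 / 1055)^(1/-0.136)
2*Nf = 570.903
Nf = 285.5 cycles


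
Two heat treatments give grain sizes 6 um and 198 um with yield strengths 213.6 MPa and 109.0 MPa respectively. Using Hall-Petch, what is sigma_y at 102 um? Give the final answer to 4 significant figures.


sigma_y = sigma0 + k / sqrt(d)
1/sqrt(d1) = 1/sqrt(6e-06) = 408.248;  1/sqrt(d2) = 71.0669
k = (sigma1 - sigma2) / (1/sqrt(d1) - 1/sqrt(d2)) = (213.6 - 109.0) / (408.248 - 71.0669) = 0.310219 MPa*m^0.5
sigma0 = sigma1 - k/sqrt(d1) = 213.6 - 0.310219*408.248 = 86.9537 MPa
sigma_y(d3) = 86.9537 + 0.310219 / sqrt(1.02e-04) = 117.7 MPa


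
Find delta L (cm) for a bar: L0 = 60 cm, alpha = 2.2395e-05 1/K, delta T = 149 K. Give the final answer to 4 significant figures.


dL = L0 * alpha * dT
dL = 60 * 2.2395e-05 * 149
dL = 0.2002 cm


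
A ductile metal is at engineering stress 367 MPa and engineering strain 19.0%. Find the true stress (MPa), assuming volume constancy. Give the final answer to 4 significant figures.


sigma_true = sigma_eng * (1 + epsilon_eng)
sigma_true = 367 * (1 + 0.19)
sigma_true = 436.7 MPa


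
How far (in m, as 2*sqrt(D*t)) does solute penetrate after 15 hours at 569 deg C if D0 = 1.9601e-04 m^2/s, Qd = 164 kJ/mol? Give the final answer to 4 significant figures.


Step 1: D = D0 * exp(-Qd/(R*T))
T = 842.15 K
D = 1.9601e-04 * exp(-164e3 / (8.314 * 842.15)) = 1.31751e-14 m^2/s
Step 2: L = 2*sqrt(D*t)
t = 15 h = 54000 s
L = 2*sqrt(1.31751e-14 * 54000) = 5.335e-05 m


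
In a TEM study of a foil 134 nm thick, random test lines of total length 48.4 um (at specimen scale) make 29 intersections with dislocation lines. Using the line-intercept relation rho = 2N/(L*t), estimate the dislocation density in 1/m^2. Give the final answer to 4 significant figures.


rho = 2N / (L * t)
L = 48.4 um = 4.84e-05 m, t = 134 nm = 1.34e-07 m
rho = 2 * 29 / (4.84e-05 * 1.34e-07)
rho = 8.943e+12 1/m^2


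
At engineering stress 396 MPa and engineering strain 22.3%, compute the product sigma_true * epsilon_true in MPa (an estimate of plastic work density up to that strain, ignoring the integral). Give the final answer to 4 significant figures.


sigma_true = sigma_eng * (1 + epsilon_eng)
sigma_true = 396 * (1 + 0.223) = 484.308 MPa
epsilon_true = ln(1 + epsilon_eng)
epsilon_true = ln(1 + 0.223) = 0.201307
sigma_true * epsilon_true = 484.308 * 0.201307 = 97.49 MPa


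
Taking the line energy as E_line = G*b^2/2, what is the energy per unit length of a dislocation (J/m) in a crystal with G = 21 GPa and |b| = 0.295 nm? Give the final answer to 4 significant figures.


E = G*b^2/2
b = 0.295 nm = 2.95e-10 m
G = 21 GPa = 2.1e+10 Pa
E = 0.5 * 2.1e+10 * (2.95e-10)^2
E = 9.138e-10 J/m


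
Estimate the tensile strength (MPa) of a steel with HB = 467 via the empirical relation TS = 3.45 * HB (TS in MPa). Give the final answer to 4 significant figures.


TS (MPa) = 3.45 * HB
TS = 3.45 * 467
TS = 1611 MPa


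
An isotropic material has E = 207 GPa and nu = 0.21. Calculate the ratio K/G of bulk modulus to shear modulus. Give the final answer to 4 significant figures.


G = E / (2*(1+nu))
G = 207 / (2*(1+0.21)) = 85.5372 GPa
K = E / (3*(1-2*nu))
K = 207 / (3*(1-2*0.21)) = 118.966 GPa
K/G = 118.966 / 85.5372 = 1.391


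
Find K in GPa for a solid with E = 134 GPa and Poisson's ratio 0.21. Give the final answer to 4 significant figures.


K = E / (3*(1-2*nu))
K = 134 / (3*(1-2*0.21))
K = 77.01 GPa


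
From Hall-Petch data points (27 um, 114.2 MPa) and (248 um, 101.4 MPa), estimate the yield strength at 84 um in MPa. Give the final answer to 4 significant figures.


sigma_y = sigma0 + k / sqrt(d)
1/sqrt(d1) = 1/sqrt(2.7e-05) = 192.45;  1/sqrt(d2) = 63.5001
k = (sigma1 - sigma2) / (1/sqrt(d1) - 1/sqrt(d2)) = (114.2 - 101.4) / (192.45 - 63.5001) = 0.0992633 MPa*m^0.5
sigma0 = sigma1 - k/sqrt(d1) = 114.2 - 0.0992633*192.45 = 95.0968 MPa
sigma_y(d3) = 95.0968 + 0.0992633 / sqrt(8.4e-05) = 105.9 MPa


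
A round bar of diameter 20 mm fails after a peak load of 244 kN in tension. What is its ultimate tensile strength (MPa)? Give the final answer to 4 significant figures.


A0 = pi*(d/2)^2 = pi*(20/2)^2 = 314.159 mm^2
UTS = F_max / A0 = 244*1000 / 314.159
UTS = 776.7 MPa


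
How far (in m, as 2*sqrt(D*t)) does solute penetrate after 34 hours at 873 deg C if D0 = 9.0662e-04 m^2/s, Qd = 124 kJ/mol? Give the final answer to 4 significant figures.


Step 1: D = D0 * exp(-Qd/(R*T))
T = 1146.15 K
D = 9.0662e-04 * exp(-124e3 / (8.314 * 1146.15)) = 2.02323e-09 m^2/s
Step 2: L = 2*sqrt(D*t)
t = 34 h = 122400 s
L = 2*sqrt(2.02323e-09 * 122400) = 0.03147 m


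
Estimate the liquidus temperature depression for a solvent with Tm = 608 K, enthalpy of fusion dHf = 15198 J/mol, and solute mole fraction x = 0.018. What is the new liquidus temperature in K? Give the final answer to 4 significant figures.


dT = R*Tm^2*x / dHf
dT = 8.314 * 608^2 * 0.018 / 15198
dT = 3.64002 K
T_new = 608 - 3.64002 = 604.4 K


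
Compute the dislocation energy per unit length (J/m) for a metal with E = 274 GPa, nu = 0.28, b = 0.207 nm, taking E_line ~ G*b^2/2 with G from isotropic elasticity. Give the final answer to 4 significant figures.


Step 1: G = E / (2*(1+nu))
G = 274 / (2*(1+0.28)) = 107.031 GPa = 1.07031e+11 Pa
Step 2: E_line = G*b^2/2
b = 0.207 nm = 2.07e-10 m
E_line = 0.5 * 1.07031e+11 * (2.07e-10)^2 = 2.293e-09 J/m


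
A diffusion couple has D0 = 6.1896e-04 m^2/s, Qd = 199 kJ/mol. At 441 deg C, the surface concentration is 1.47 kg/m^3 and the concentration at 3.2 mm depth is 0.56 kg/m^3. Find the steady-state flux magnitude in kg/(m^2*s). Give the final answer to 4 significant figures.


Step 1: D = D0 * exp(-Qd/(R*T))
T = 441 + 273.15 = 714.15 K
D = 6.1896e-04 * exp(-199e3 / (8.314 * 714.15)) = 1.72108e-18 m^2/s
Step 2: J = D * (C1 - C2) / dx
J = 1.72108e-18 * (1.47 - 0.56) / 3.2e-03
J = 4.894e-16 kg/(m^2*s)


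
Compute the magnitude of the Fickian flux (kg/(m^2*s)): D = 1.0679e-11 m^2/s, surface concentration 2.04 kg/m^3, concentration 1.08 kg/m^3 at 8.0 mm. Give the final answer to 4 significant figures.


J = -D * (dC/dx) = D * (C1 - C2) / dx
J = 1.0679e-11 * (2.04 - 1.08) / 8e-03
J = 1.281e-09 kg/(m^2*s)


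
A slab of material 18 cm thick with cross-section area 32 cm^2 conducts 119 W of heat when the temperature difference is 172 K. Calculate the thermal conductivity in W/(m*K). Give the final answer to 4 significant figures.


k = Q*L / (A*dT)
L = 0.18 m, A = 3.2e-03 m^2
k = 119 * 0.18 / (3.2e-03 * 172)
k = 38.92 W/(m*K)


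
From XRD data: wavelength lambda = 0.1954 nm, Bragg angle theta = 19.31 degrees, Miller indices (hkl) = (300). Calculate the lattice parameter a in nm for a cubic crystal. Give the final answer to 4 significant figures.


d = lambda / (2*sin(theta))
d = 0.1954 / (2*sin(19.31 deg))
d = 0.295453 nm
a = d * sqrt(h^2+k^2+l^2) = 0.295453 * sqrt(9)
a = 0.8864 nm


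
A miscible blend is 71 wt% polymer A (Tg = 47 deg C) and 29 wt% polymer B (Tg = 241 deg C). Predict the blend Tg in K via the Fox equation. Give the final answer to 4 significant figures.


1/Tg = w1/Tg1 + w2/Tg2 (in Kelvin)
Tg1 = 320.15 K, Tg2 = 514.15 K
1/Tg = 0.71/320.15 + 0.29/514.15
Tg = 359.5 K


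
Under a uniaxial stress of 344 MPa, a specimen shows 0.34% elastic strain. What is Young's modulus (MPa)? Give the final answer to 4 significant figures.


E = sigma / epsilon
epsilon = 0.34% = 3.4e-03
E = 344 / 3.4e-03
E = 101200 MPa


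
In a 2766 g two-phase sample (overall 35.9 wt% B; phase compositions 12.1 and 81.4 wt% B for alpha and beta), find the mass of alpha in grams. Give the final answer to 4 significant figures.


f_alpha = (C_beta - C0) / (C_beta - C_alpha)
f_alpha = (81.4 - 35.9) / (81.4 - 12.1) = 0.656566
m_alpha = f_alpha * m_total = 0.656566 * 2766 = 1816 g


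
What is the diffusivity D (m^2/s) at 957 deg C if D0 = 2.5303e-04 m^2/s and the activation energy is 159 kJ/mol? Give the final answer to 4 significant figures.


D = D0 * exp(-Qd / (R*T))
T = 1230.15 K
D = 2.5303e-04 * exp(-159e3 / (8.314 * 1230.15))
D = 4.482e-11 m^2/s


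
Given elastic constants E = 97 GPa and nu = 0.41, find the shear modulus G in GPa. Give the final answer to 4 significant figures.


G = E / (2*(1+nu))
G = 97 / (2*(1+0.41))
G = 34.4 GPa


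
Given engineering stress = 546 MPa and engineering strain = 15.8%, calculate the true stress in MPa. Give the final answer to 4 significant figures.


sigma_true = sigma_eng * (1 + epsilon_eng)
sigma_true = 546 * (1 + 0.158)
sigma_true = 632.3 MPa


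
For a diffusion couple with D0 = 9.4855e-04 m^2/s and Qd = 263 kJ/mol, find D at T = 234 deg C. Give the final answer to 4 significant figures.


D = D0 * exp(-Qd / (R*T))
T = 507.15 K
D = 9.4855e-04 * exp(-263e3 / (8.314 * 507.15))
D = 7.727e-31 m^2/s


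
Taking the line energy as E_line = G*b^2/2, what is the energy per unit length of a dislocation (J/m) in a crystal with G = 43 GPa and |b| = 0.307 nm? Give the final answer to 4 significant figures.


E = G*b^2/2
b = 0.307 nm = 3.07e-10 m
G = 43 GPa = 4.3e+10 Pa
E = 0.5 * 4.3e+10 * (3.07e-10)^2
E = 2.026e-09 J/m


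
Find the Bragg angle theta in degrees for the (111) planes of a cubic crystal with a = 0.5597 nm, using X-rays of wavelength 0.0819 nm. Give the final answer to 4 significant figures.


d = a / sqrt(h^2+k^2+l^2)
d = 0.5597 / sqrt(3) = 0.323143 nm
lambda = 2*d*sin(theta)  =>  sin(theta) = lambda / (2*d)
sin(theta) = 0.0819 / (2 * 0.323143) = 0.126724
theta = 7.28 deg


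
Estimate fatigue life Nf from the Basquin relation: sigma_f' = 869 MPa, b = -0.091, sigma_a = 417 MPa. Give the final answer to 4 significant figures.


sigma_a = sigma_f' * (2*Nf)^b
2*Nf = (sigma_a / sigma_f')^(1/b)
2*Nf = (417 / 869)^(1/-0.091)
2*Nf = 3193.13
Nf = 1597 cycles


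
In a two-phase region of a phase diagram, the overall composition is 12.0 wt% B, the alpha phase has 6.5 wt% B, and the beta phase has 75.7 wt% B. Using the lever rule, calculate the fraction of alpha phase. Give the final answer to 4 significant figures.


f_alpha = (C_beta - C0) / (C_beta - C_alpha)
f_alpha = (75.7 - 12.0) / (75.7 - 6.5)
f_alpha = 0.9205


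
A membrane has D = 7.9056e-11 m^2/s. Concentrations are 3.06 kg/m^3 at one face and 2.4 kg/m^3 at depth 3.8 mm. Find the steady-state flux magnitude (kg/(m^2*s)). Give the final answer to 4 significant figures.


J = -D * (dC/dx) = D * (C1 - C2) / dx
J = 7.9056e-11 * (3.06 - 2.4) / 3.8e-03
J = 1.373e-08 kg/(m^2*s)


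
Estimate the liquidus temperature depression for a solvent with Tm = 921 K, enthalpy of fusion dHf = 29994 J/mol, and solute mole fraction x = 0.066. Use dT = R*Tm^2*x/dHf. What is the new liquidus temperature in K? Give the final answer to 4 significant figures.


dT = R*Tm^2*x / dHf
dT = 8.314 * 921^2 * 0.066 / 29994
dT = 15.5181 K
T_new = 921 - 15.5181 = 905.5 K


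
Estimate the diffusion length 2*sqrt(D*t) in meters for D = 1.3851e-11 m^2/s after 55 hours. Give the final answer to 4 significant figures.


t = 55 hr = 198000 s
Diffusion length = 2*sqrt(D*t)
= 2*sqrt(1.3851e-11 * 198000)
= 3.312e-03 m


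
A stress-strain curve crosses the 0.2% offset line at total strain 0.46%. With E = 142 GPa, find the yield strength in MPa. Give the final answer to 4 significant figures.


Offset strain = 0.002
Elastic strain at yield = total_strain - offset = 4.6e-03 - 0.002 = 2.6e-03
sigma_y = E * elastic_strain = 142000 * 2.6e-03
sigma_y = 369.2 MPa


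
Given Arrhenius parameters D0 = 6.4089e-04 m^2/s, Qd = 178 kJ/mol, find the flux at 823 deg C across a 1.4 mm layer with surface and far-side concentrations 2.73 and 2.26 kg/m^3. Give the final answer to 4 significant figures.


Step 1: D = D0 * exp(-Qd/(R*T))
T = 823 + 273.15 = 1096.15 K
D = 6.4089e-04 * exp(-178e3 / (8.314 * 1096.15)) = 2.10996e-12 m^2/s
Step 2: J = D * (C1 - C2) / dx
J = 2.10996e-12 * (2.73 - 2.26) / 1.4e-03
J = 7.083e-10 kg/(m^2*s)


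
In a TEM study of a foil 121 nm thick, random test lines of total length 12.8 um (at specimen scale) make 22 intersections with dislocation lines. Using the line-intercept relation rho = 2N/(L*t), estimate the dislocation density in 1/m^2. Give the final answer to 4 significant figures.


rho = 2N / (L * t)
L = 12.8 um = 1.28e-05 m, t = 121 nm = 1.21e-07 m
rho = 2 * 22 / (1.28e-05 * 1.21e-07)
rho = 2.841e+13 1/m^2


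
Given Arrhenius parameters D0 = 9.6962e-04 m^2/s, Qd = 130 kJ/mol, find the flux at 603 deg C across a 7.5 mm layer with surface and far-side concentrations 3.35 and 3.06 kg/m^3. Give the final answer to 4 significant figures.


Step 1: D = D0 * exp(-Qd/(R*T))
T = 603 + 273.15 = 876.15 K
D = 9.6962e-04 * exp(-130e3 / (8.314 * 876.15)) = 1.7216e-11 m^2/s
Step 2: J = D * (C1 - C2) / dx
J = 1.7216e-11 * (3.35 - 3.06) / 7.5e-03
J = 6.657e-10 kg/(m^2*s)


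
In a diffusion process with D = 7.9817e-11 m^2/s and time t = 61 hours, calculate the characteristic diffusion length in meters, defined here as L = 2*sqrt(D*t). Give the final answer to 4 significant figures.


t = 61 hr = 219600 s
Diffusion length = 2*sqrt(D*t)
= 2*sqrt(7.9817e-11 * 219600)
= 8.373e-03 m


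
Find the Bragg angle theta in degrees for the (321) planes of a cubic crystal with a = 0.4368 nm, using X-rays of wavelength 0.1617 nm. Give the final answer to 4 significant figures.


d = a / sqrt(h^2+k^2+l^2)
d = 0.4368 / sqrt(14) = 0.11674 nm
lambda = 2*d*sin(theta)  =>  sin(theta) = lambda / (2*d)
sin(theta) = 0.1617 / (2 * 0.11674) = 0.692566
theta = 43.83 deg


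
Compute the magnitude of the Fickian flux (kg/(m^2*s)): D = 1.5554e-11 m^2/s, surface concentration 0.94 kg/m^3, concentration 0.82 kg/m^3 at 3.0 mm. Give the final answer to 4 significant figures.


J = -D * (dC/dx) = D * (C1 - C2) / dx
J = 1.5554e-11 * (0.94 - 0.82) / 3e-03
J = 6.222e-10 kg/(m^2*s)


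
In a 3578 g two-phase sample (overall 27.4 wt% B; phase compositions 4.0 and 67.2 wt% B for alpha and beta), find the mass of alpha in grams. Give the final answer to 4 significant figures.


f_alpha = (C_beta - C0) / (C_beta - C_alpha)
f_alpha = (67.2 - 27.4) / (67.2 - 4.0) = 0.629747
m_alpha = f_alpha * m_total = 0.629747 * 3578 = 2253 g


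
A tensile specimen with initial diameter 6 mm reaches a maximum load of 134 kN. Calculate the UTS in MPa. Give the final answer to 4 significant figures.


A0 = pi*(d/2)^2 = pi*(6/2)^2 = 28.2743 mm^2
UTS = F_max / A0 = 134*1000 / 28.2743
UTS = 4739 MPa


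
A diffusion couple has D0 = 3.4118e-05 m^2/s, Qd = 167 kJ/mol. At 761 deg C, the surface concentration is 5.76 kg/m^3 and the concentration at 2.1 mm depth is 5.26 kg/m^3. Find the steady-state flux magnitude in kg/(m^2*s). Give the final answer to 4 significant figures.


Step 1: D = D0 * exp(-Qd/(R*T))
T = 761 + 273.15 = 1034.15 K
D = 3.4118e-05 * exp(-167e3 / (8.314 * 1034.15)) = 1.25185e-13 m^2/s
Step 2: J = D * (C1 - C2) / dx
J = 1.25185e-13 * (5.76 - 5.26) / 2.1e-03
J = 2.981e-11 kg/(m^2*s)


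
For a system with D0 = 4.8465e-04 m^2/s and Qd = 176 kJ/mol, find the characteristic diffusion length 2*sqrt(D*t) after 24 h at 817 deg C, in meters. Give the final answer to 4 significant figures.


Step 1: D = D0 * exp(-Qd/(R*T))
T = 1090.15 K
D = 4.8465e-04 * exp(-176e3 / (8.314 * 1090.15)) = 1.78676e-12 m^2/s
Step 2: L = 2*sqrt(D*t)
t = 24 h = 86400 s
L = 2*sqrt(1.78676e-12 * 86400) = 7.858e-04 m


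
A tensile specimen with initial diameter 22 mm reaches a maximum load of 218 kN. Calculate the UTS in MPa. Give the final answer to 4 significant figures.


A0 = pi*(d/2)^2 = pi*(22/2)^2 = 380.133 mm^2
UTS = F_max / A0 = 218*1000 / 380.133
UTS = 573.5 MPa


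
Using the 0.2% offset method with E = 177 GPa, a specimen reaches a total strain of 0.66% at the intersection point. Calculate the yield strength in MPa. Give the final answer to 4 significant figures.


Offset strain = 0.002
Elastic strain at yield = total_strain - offset = 6.6e-03 - 0.002 = 4.6e-03
sigma_y = E * elastic_strain = 177000 * 4.6e-03
sigma_y = 814.2 MPa


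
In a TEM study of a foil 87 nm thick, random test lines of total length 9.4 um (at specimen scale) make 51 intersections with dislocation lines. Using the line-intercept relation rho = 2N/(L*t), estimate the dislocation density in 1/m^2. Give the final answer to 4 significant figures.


rho = 2N / (L * t)
L = 9.4 um = 9.4e-06 m, t = 87 nm = 8.7e-08 m
rho = 2 * 51 / (9.4e-06 * 8.7e-08)
rho = 1.247e+14 1/m^2


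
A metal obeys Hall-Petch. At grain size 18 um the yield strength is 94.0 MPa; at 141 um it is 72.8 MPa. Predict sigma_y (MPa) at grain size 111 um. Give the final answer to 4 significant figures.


sigma_y = sigma0 + k / sqrt(d)
1/sqrt(d1) = 1/sqrt(1.8e-05) = 235.702;  1/sqrt(d2) = 84.2152
k = (sigma1 - sigma2) / (1/sqrt(d1) - 1/sqrt(d2)) = (94.0 - 72.8) / (235.702 - 84.2152) = 0.139946 MPa*m^0.5
sigma0 = sigma1 - k/sqrt(d1) = 94.0 - 0.139946*235.702 = 61.0144 MPa
sigma_y(d3) = 61.0144 + 0.139946 / sqrt(1.11e-04) = 74.3 MPa


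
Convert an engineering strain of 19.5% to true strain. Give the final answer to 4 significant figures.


epsilon_true = ln(1 + epsilon_eng)
epsilon_true = ln(1 + 0.195)
epsilon_true = 0.1781


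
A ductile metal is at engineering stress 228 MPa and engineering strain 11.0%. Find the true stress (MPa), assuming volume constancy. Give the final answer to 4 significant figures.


sigma_true = sigma_eng * (1 + epsilon_eng)
sigma_true = 228 * (1 + 0.11)
sigma_true = 253.1 MPa


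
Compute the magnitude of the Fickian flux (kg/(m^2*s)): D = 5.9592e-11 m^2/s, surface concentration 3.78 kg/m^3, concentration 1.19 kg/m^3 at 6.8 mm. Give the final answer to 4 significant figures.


J = -D * (dC/dx) = D * (C1 - C2) / dx
J = 5.9592e-11 * (3.78 - 1.19) / 6.8e-03
J = 2.27e-08 kg/(m^2*s)


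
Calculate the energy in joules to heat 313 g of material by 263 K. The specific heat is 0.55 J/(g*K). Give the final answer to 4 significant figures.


Q = m * cp * dT
Q = 313 * 0.55 * 263
Q = 45280 J


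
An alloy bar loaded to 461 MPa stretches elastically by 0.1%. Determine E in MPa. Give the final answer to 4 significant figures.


E = sigma / epsilon
epsilon = 0.1% = 1e-03
E = 461 / 1e-03
E = 461000 MPa


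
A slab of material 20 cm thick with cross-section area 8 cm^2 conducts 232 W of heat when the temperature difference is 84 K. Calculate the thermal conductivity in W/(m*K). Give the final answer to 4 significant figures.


k = Q*L / (A*dT)
L = 0.2 m, A = 8e-04 m^2
k = 232 * 0.2 / (8e-04 * 84)
k = 690.5 W/(m*K)


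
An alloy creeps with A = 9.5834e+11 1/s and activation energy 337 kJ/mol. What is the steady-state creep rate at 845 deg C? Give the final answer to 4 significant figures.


rate = A * exp(-Q / (R*T))
T = 845 + 273.15 = 1118.15 K
rate = 9.5834e+11 * exp(-337e3 / (8.314 * 1118.15))
rate = 1.729e-04 1/s


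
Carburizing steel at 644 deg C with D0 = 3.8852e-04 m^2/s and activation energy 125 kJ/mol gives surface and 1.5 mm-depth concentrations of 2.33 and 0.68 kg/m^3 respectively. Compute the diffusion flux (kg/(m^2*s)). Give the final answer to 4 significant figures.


Step 1: D = D0 * exp(-Qd/(R*T))
T = 644 + 273.15 = 917.15 K
D = 3.8852e-04 * exp(-125e3 / (8.314 * 917.15)) = 2.95124e-11 m^2/s
Step 2: J = D * (C1 - C2) / dx
J = 2.95124e-11 * (2.33 - 0.68) / 1.5e-03
J = 3.246e-08 kg/(m^2*s)


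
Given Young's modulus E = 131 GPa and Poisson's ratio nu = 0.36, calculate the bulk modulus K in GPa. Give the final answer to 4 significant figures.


K = E / (3*(1-2*nu))
K = 131 / (3*(1-2*0.36))
K = 156 GPa
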